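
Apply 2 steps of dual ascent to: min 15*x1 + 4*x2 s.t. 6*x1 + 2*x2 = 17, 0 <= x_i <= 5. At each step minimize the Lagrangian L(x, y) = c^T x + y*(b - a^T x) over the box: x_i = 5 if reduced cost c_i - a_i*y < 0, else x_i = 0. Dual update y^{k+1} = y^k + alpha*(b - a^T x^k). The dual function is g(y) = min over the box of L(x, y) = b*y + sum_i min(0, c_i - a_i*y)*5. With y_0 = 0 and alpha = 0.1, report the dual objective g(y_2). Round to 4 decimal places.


Dual ascent for LP: min 15*x1 + 4*x2, 6*x1 + 2*x2 = 17, 0 <= x_i <= 5
Step 1: y^k = 0.0, reduced costs: (15.0, 4.0)
  x^k = (0.0, 0.0), subgradient = b - a^T x = 17.0
  y^{k+1} = 0.0 + 0.1*17.0 = 1.7
Step 2: y^k = 1.7, reduced costs: (4.8, 0.6)
  x^k = (0.0, 0.0), subgradient = b - a^T x = 17.0
  y^{k+1} = 1.7 + 0.1*17.0 = 3.4
Dual objective at y_2 = 3.4: reduced costs (-5.4, -2.8), box minimizer x = (5.0, 5.0)
g(y_2) = b*y + (c1 - a1*y)*x1 + (c2 - a2*y)*x2 = 17*3.4 + (-5.4)*5.0 + (-2.8)*5.0 = 57.8 - 27.0 - 14.0 = 16.8


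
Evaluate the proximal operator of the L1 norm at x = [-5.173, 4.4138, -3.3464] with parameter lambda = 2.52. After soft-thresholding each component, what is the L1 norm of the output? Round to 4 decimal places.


Soft-thresholding with lambda = 2.52:
prox(-5.173) = sign(-5.173)*max(|-5.173| - 2.52, 0) = -2.653
prox(4.4138) = sign(4.4138)*max(|4.4138| - 2.52, 0) = 1.8938
prox(-3.3464) = sign(-3.3464)*max(|-3.3464| - 2.52, 0) = -0.8264
prox(x) = [-2.653, 1.8938, -0.8264]
||prox(x)||_1 = 2.653 + 1.8938 + 0.8264 = 5.3732


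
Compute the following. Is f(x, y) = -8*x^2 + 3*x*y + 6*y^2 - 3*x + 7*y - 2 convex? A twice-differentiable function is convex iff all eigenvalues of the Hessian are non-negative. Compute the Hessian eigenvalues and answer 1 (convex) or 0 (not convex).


The Hessian of f(x,y) = -8*x^2 + 3*x*y + 6*y^2 - 3*x + 7*y - 2 is:
H = [[-16, 3], [3, 12]]
Trace = -16 + 12 = -4
Determinant = -16*12 - (3)^2 = -201
Discriminant = (-4)^2 - 4*-201 = 820.0
Eigenvalues: lambda_1 = -16.3178, lambda_2 = 12.3178
The function is not convex.

0


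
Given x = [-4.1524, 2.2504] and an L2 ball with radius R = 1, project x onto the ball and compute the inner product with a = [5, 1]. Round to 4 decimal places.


Step 1: Compute ||x|| (intermediates to 6 decimals).
||x|| = sqrt((-4.1524)^2 + 2.2504^2) = 4.723
Step 2: Project.
Since ||x|| > R, scale = R/||x|| = 1/4.723 = 0.21173, proj(x) = scale * x
proj(x) = [-0.879188, 0.476477]
Step 3: Dot product.
a^T * proj(x) = 5*(-0.879188) + 1*0.476477 = -3.9195


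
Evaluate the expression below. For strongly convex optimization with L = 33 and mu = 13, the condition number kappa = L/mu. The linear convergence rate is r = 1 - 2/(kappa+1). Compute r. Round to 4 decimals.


Step 1: Compute the condition number.
kappa = L/mu = 33/13 = 2.5385
Step 2: Compute the convergence rate.
r = 1 - 2/(kappa + 1) = 1 - 2*mu/(L + mu) = (L - mu)/(L + mu) = 20/46 = 0.4348


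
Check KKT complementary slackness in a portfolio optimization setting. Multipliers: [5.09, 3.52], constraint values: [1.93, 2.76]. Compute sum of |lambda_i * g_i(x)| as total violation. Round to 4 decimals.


KKT complementary slackness check:
lambda_1 * g_1 = 5.09 * 1.93 = 9.8237
lambda_2 * g_2 = 3.52 * 2.76 = 9.7152
Total violation = 9.8237 + 9.7152 = 19.5389


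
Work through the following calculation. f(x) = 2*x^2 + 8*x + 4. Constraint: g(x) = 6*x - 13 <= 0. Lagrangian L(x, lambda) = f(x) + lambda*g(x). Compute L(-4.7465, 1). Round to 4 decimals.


Step 1: Evaluate f(x).
f(-4.7465) = 2*(-4.7465)^2 + 8*(-4.7465) + 4 = 11.0865
Step 2: Evaluate g(x).
g(-4.7465) = 6*-4.7465 - 13 = -41.479
Step 3: Compute Lagrangian.
L = 11.0865 + 1*-41.479 = -30.3925


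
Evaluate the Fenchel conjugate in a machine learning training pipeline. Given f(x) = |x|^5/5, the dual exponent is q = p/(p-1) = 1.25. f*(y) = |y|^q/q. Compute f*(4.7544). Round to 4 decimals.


The conjugate exponent q satisfies 1/p + 1/q = 1.
p = 5, so q = 5/(5 - 1) = 1.25
|y|^q = 4.7544^1.25 = 7.0205
f*(4.7544) = 7.0205 / 1.25 = 5.6164


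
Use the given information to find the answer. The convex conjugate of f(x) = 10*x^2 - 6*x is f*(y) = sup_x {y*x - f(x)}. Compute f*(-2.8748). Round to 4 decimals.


f*(y) = sup_x {y*x - a*x^2 - b*x} = sup_x {(y-b)*x - a*x^2}
FOC: (y - b) - 2a*x = 0 => x* = (y - b)/(2a)
x* = (-2.8748 + 6)/(2*10) = 0.1563
f*(-2.8748) = (y-b)^2/(4a) = (-2.8748 + 6)^2/(4*10)
= 9.7669/40 = 0.2442


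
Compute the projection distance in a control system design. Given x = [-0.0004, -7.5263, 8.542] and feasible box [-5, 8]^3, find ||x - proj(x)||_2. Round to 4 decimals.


Project each component onto [-5, 8].
clip(-0.0004) = -0.0004, clip(-7.5263) = -5.0, clip(8.542) = 8.0
Projection = [-0.0004, -5.0, 8.0]
Squared diffs: [0.0, 6.3822, 0.2938]
Distance = sqrt(6.676) = 2.5838


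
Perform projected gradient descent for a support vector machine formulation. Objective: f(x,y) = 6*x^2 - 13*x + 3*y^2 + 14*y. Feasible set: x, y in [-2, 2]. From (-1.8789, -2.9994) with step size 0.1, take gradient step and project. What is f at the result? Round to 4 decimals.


Step 1: Compute gradient at (-1.8789, -2.9994).
grad_x = 2*6*-1.8789 - 13 = -35.5468
grad_y = 2*3*-2.9994 + 14 = -3.9964
Step 2: Gradient step.
x_raw = -1.8789 - 0.1*-35.5468 = 1.6758
y_raw = -2.9994 - 0.1*-3.9964 = -2.5998
Step 3: Project onto [-2, 2].
x_proj = clip(1.6758) = 1.6758
y_proj = clip(-2.5998) = -2.0
Step 4: Evaluate f.
f(1.6758, -2.0) = -20.9357


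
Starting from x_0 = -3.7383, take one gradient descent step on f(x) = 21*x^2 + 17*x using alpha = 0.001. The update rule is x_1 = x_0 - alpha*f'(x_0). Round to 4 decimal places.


We compute the gradient at x_0 and apply the update.
f'(x) = 42*x + 17
f'(-3.7383) = 42*-3.7383 + 17 = -140.0086
x_1 = -3.7383 - 0.001*-140.0086 = -3.5983


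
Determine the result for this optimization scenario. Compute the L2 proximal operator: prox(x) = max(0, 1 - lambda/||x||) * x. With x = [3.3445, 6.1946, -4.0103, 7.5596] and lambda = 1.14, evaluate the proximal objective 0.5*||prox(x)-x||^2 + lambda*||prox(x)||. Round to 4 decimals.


Step 1: Compute ||x||.
||x|| = 11.081
Step 2: Compute scaling factor.
scale = max(0, 1 - 1.14/11.081) = 0.8971
Step 3: prox(x) = [3.0004, 5.5573, -3.5977, 6.7819]
||prox(x)|| = 9.941
Step 4: Proximal objective.
0.5*||prox-x||^2 = 0.6498
lambda*||prox|| = 11.3327
Total = 11.9826


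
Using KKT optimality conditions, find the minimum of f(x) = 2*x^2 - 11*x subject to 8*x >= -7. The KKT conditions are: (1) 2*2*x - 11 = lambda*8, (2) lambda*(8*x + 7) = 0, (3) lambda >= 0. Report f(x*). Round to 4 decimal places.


Step 1: Try lambda = 0 (constraint inactive).
Stationarity: 2*2*x - 11 = 0
x* = 11/(2*2) = 2.75
Check constraint: 8*2.75 = 22.0 >= -7 -- satisfied.
Step 2: Compute optimal value.
f(x*) = 2*2.75^2 - 11*2.75 = -15.125


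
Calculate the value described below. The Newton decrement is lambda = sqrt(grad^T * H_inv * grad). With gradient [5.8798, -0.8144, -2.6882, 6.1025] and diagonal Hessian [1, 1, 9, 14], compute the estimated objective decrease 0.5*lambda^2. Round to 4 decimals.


Step 1: H is diagonal, so H^(-1) * g = [5.8798, -0.8144, -0.2987, 0.4359].
Step 2: g^T H^(-1) g = sum_i g_i^2 / H_ii
  = (5.8798)^2/1 + (-0.8144)^2/1 + (-2.6882)^2/9 + (6.1025)^2/14
  = 34.572 + 0.6632 + 0.8029 + 2.66 = 38.6983
Step 3: Objective decrease = 0.5 * g^T H^(-1) g = 19.3491


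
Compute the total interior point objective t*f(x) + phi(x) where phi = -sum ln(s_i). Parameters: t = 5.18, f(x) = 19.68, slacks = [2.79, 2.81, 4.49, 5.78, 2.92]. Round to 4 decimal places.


Step 1: Compute log-barrier.
ln values: [1.026, 1.0332, 1.5019, 1.7544, 1.0716]
phi = -(1.026 + 1.0332 + 1.5019 + 1.7544 + 1.0716) = -6.3871
Step 2: Compute augmented objective.
t*f(x) = 5.18*19.68 = 101.9424
Total = 101.9424 - 6.3871 = 95.5553


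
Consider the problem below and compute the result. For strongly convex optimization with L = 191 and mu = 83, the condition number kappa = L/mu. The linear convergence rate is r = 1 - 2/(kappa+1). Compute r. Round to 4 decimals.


Step 1: Compute the condition number.
kappa = L/mu = 191/83 = 2.3012
Step 2: Compute the convergence rate.
r = 1 - 2/(kappa + 1) = 1 - 2*mu/(L + mu) = (L - mu)/(L + mu) = 108/274 = 0.3942


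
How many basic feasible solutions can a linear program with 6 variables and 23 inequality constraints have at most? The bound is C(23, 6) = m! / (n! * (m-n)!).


Each vertex corresponds to some choice of n active constraints out of m, so the number of vertices is at most C(m, n) = m! / (n!(m-n)!).
m = 23, n = 6
Numerator: 23 * 22 * 21 * 20 * 19 * 18
Denominator: 6! = 720
C(23, 6) = 100947


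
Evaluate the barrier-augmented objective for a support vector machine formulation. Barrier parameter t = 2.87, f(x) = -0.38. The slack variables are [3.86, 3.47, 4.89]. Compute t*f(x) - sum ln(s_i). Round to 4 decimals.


Step 1: Compute log-barrier.
ln values: [1.3507, 1.2442, 1.5872]
phi = -(1.3507 + 1.2442 + 1.5872) = -4.182
Step 2: Compute augmented objective.
t*f(x) = 2.87*-0.38 = -1.0906
Total = -1.0906 - 4.182 = -5.2726


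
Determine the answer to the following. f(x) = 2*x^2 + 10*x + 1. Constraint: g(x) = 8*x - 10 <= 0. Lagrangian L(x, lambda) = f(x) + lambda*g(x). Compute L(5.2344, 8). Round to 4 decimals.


Step 1: Evaluate f(x).
f(5.2344) = 2*5.2344^2 + 10*5.2344 + 1 = 108.1419
Step 2: Evaluate g(x).
g(5.2344) = 8*5.2344 - 10 = 31.8752
Step 3: Compute Lagrangian.
L = 108.1419 + 8*31.8752 = 363.1435


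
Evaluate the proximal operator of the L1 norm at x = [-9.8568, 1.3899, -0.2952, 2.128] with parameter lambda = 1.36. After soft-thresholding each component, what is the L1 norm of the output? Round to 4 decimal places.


Soft-thresholding with lambda = 1.36:
prox(-9.8568) = sign(-9.8568)*max(|-9.8568| - 1.36, 0) = -8.4968
prox(1.3899) = sign(1.3899)*max(|1.3899| - 1.36, 0) = 0.0299
prox(-0.2952) = sign(-0.2952)*max(|-0.2952| - 1.36, 0) = 0.0
prox(2.128) = sign(2.128)*max(|2.128| - 1.36, 0) = 0.768
prox(x) = [-8.4968, 0.0299, 0.0, 0.768]
||prox(x)||_1 = 8.4968 + 0.0299 + 0.0 + 0.768 = 9.2947


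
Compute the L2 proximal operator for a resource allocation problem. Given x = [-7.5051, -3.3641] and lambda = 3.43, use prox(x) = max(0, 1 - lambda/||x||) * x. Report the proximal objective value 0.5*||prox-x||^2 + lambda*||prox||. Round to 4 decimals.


Step 1: Compute ||x||.
||x|| = 8.2246
Step 2: Compute scaling factor.
scale = max(0, 1 - 3.43/8.2246) = 0.583
Step 3: prox(x) = [-4.3752, -1.9611]
||prox(x)|| = 4.7946
Step 4: Proximal objective.
0.5*||prox-x||^2 = 5.8825
lambda*||prox|| = 16.4455
Total = 22.3279


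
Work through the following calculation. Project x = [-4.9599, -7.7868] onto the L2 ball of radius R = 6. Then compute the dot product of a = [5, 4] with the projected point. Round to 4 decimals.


Step 1: Compute ||x|| (intermediates to 6 decimals).
||x|| = sqrt((-4.9599)^2 + (-7.7868)^2) = 9.232273
Step 2: Project.
Since ||x|| > R, scale = R/||x|| = 6/9.232273 = 0.649894, proj(x) = scale * x
proj(x) = [-3.223409, -5.060595]
Step 3: Dot product.
a^T * proj(x) = 5*(-3.223409) + 4*(-5.060595) = -36.3594


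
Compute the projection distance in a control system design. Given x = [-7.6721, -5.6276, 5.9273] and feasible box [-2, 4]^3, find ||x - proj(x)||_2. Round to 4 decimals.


Project each component onto [-2, 4].
clip(-7.6721) = -2.0, clip(-5.6276) = -2.0, clip(5.9273) = 4.0
Projection = [-2.0, -2.0, 4.0]
Squared diffs: [32.1727, 13.1595, 3.7145]
Distance = sqrt(49.0467) = 7.0033


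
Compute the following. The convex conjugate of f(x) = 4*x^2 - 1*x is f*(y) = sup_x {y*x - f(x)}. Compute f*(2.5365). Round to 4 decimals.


f*(y) = sup_x {y*x - a*x^2 - b*x} = sup_x {(y-b)*x - a*x^2}
FOC: (y - b) - 2a*x = 0 => x* = (y - b)/(2a)
x* = (2.5365 + 1)/(2*4) = 0.4421
f*(2.5365) = (y-b)^2/(4a) = (2.5365 + 1)^2/(4*4)
= 12.5068/16 = 0.7817


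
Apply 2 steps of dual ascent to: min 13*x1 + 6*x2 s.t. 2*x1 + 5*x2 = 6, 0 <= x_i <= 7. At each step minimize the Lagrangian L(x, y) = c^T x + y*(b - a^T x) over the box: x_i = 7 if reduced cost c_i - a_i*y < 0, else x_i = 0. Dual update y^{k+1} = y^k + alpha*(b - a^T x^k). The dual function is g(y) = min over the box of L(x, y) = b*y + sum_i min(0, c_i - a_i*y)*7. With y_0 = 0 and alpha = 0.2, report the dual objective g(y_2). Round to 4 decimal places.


Dual ascent for LP: min 13*x1 + 6*x2, 2*x1 + 5*x2 = 6, 0 <= x_i <= 7
Step 1: y^k = 0.0, reduced costs: (13.0, 6.0)
  x^k = (0.0, 0.0), subgradient = b - a^T x = 6.0
  y^{k+1} = 0.0 + 0.2*6.0 = 1.2
Step 2: y^k = 1.2, reduced costs: (10.6, 0.0)
  x^k = (0.0, 0.0), subgradient = b - a^T x = 6.0
  y^{k+1} = 1.2 + 0.2*6.0 = 2.4
Dual objective at y_2 = 2.4: reduced costs (8.2, -6.0), box minimizer x = (0.0, 7.0)
g(y_2) = b*y + (c1 - a1*y)*x1 + (c2 - a2*y)*x2 = 6*2.4 + 8.2*0.0 + (-6.0)*7.0 = 14.4 + 0.0 - 42.0 = -27.6


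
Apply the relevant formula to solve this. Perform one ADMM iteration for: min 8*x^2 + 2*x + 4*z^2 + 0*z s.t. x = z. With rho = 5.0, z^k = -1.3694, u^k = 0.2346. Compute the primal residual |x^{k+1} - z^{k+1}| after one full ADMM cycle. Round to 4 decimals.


ADMM iteration with rho = 5.0, z^k = -1.3694, u^k = 0.2346
Step 1: x-update.
Minimize 8*x^2 + 2*x + (5.0/2)*(x + 1.3694 + 0.2346)^2
FOC: (2*8 + 5.0)*x = -2 + 5.0*(-1.3694 - 0.2346)
x^{k+1} = -0.4771
Step 2: z-update.
Minimize 4*z^2 + 0*z + (5.0/2)*(-0.4771 - z + 0.2346)^2
FOC: (2*4 + 5.0)*z = 0 + 5.0*(-0.4771 + 0.2346)
z^{k+1} = -0.0933
Step 3: u-update.
u^{k+1} = 0.2346 - 0.4771 + 0.0933 = -0.1493
Step 4: Primal residual = |-0.4771 + 0.0933| = 0.3839


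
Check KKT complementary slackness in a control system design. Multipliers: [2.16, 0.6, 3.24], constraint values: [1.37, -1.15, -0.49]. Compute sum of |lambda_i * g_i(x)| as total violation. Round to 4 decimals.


KKT complementary slackness check:
lambda_1 * g_1 = 2.16 * 1.37 = 2.9592
lambda_2 * g_2 = 0.6 * -1.15 = -0.69
lambda_3 * g_3 = 3.24 * -0.49 = -1.5876
Total violation = 2.9592 + 0.69 + 1.5876 = 5.2368


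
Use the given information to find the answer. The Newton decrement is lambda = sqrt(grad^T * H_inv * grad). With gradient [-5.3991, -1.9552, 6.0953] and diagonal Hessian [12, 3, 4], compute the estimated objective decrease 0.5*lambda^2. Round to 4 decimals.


Step 1: H is diagonal, so H^(-1) * g = [-0.4499, -0.6517, 1.5238].
Step 2: g^T H^(-1) g = sum_i g_i^2 / H_ii
  = (-5.3991)^2/12 + (-1.9552)^2/3 + (6.0953)^2/4
  = 2.4292 + 1.2743 + 9.2882 = 12.9916
Step 3: Objective decrease = 0.5 * g^T H^(-1) g = 6.4958


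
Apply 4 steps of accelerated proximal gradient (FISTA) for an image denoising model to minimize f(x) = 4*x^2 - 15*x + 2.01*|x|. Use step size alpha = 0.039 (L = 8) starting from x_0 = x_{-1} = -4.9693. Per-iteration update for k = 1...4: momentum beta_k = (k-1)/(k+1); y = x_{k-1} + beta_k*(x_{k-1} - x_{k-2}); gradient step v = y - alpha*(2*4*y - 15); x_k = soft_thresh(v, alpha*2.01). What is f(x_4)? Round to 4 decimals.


FISTA on f(x) = 4*x^2 - 15*x + 2.01*|x|
L = 8, alpha = 0.039
Iteration 1: beta = 0.0, y = -4.9693 + 0.0*(-4.9693 + 4.9693) = -4.9693
  grad(y) = -54.7544, v = y - alpha*grad = -2.8339
  prox(v) = soft_thresh(-2.8339, 0.0784) = -2.7555
Iteration 2: beta = 0.3333, y = -2.7555 + 0.3333*(-2.7555 + 4.9693) = -2.0176
  grad(y) = -31.1404, v = y - alpha*grad = -0.8031
  prox(v) = soft_thresh(-0.8031, 0.0784) = -0.7247
Iteration 3: beta = 0.5, y = -0.7247 + 0.5*(-0.7247 + 2.7555) = 0.2907
  grad(y) = -12.6743, v = y - alpha*grad = 0.785
  prox(v) = soft_thresh(0.785, 0.0784) = 0.7066
Iteration 4: beta = 0.6, y = 0.7066 + 0.6*(0.7066 + 0.7247) = 1.5654
  grad(y) = -2.4767, v = y - alpha*grad = 1.662
  prox(v) = soft_thresh(1.662, 0.0784) = 1.5836
f(x_4) = 4*1.5836^2 - 15*1.5836 + 2.01*|1.5836| = -10.5398


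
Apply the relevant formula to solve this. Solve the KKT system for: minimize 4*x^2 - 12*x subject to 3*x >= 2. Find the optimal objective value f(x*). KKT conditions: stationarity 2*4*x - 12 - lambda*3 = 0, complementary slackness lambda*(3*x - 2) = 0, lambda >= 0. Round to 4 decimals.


Step 1: Try lambda = 0 (constraint inactive).
Stationarity: 2*4*x - 12 = 0
x* = 12/(2*4) = 1.5
Check constraint: 3*1.5 = 4.5 >= 2 -- satisfied.
Step 2: Compute optimal value.
f(x*) = 4*1.5^2 - 12*1.5 = -9.0


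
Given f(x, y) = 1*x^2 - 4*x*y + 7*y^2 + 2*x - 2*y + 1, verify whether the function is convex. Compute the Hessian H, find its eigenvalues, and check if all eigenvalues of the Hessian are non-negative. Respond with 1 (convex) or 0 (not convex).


The Hessian of f(x,y) = 1*x^2 - 4*x*y + 7*y^2 + 2*x - 2*y + 1 is:
H = [[2, -4], [-4, 14]]
Trace = 2 + 14 = 16
Determinant = 2*14 - (-4)^2 = 12
Discriminant = (16)^2 - 4*12 = 208.0
Eigenvalues: lambda_1 = 0.7889, lambda_2 = 15.2111
The function is convex.

1


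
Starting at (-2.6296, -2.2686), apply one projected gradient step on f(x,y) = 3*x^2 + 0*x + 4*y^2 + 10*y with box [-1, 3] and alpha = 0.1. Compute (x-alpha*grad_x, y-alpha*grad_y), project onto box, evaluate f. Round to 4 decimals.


Step 1: Compute gradient at (-2.6296, -2.2686).
grad_x = 2*3*-2.6296 + 0 = -15.7776
grad_y = 2*4*-2.2686 + 10 = -8.1488
Step 2: Gradient step.
x_raw = -2.6296 - 0.1*-15.7776 = -1.0518
y_raw = -2.2686 - 0.1*-8.1488 = -1.4537
Step 3: Project onto [-1, 3].
x_proj = clip(-1.0518) = -1.0
y_proj = clip(-1.4537) = -1.0
Step 4: Evaluate f.
f(-1.0, -1.0) = -3.0


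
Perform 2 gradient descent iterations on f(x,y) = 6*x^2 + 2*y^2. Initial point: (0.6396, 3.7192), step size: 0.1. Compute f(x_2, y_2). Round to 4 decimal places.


Gradient descent on f(x,y) = 6*x^2 + 2*y^2.
Starting point: (0.6396, 3.7192), alpha = 0.1
Step 1: grad_x = 2*6*0.6396 = 7.6752, grad_y = 2*2*3.7192 = 14.8768
  x_1 = 0.6396 - 0.1*7.6752 = -0.1279
  y_1 = 3.7192 - 0.1*14.8768 = 2.2315
Step 2: grad_x = 2*6*-0.1279 = -1.535, grad_y = 2*2*2.2315 = 8.9261
  x_2 = -0.1279 - 0.1*-1.535 = 0.0256
  y_2 = 2.2315 - 0.1*8.9261 = 1.3389
f(0.0256, 1.3389) = 6*0.0256^2 + 2*1.3389^2 = 3.5893


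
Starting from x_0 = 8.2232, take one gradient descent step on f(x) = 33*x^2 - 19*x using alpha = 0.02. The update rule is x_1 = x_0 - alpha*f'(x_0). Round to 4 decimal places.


We compute the gradient at x_0 and apply the update.
f'(x) = 66*x - 19
f'(8.2232) = 66*8.2232 - 19 = 523.7312
x_1 = 8.2232 - 0.02*523.7312 = -2.2514


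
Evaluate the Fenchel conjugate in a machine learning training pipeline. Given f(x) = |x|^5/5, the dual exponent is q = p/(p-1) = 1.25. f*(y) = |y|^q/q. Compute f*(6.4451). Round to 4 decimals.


The conjugate exponent q satisfies 1/p + 1/q = 1.
p = 5, so q = 5/(5 - 1) = 1.25
|y|^q = 6.4451^1.25 = 10.2692
f*(6.4451) = 10.2692 / 1.25 = 8.2154


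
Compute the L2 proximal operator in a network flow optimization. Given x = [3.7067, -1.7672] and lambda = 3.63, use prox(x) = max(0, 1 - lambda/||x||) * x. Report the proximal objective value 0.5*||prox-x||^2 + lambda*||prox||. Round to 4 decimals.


Step 1: Compute ||x||.
||x|| = 4.1064
Step 2: Compute scaling factor.
scale = max(0, 1 - 3.63/4.1064) = 0.116
Step 3: prox(x) = [0.43, -0.205]
||prox(x)|| = 0.4764
Step 4: Proximal objective.
0.5*||prox-x||^2 = 6.5885
lambda*||prox|| = 1.7293
Total = 8.3178


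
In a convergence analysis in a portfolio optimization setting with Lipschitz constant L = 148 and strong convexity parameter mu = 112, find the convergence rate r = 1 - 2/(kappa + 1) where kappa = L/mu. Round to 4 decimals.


Step 1: Compute the condition number.
kappa = L/mu = 148/112 = 1.3214
Step 2: Compute the convergence rate.
r = 1 - 2/(kappa + 1) = 1 - 2*mu/(L + mu) = (L - mu)/(L + mu) = 36/260 = 0.1385


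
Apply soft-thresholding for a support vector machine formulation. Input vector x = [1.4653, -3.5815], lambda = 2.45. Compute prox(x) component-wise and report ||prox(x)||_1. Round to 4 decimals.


Soft-thresholding with lambda = 2.45:
prox(1.4653) = sign(1.4653)*max(|1.4653| - 2.45, 0) = 0.0
prox(-3.5815) = sign(-3.5815)*max(|-3.5815| - 2.45, 0) = -1.1315
prox(x) = [0.0, -1.1315]
||prox(x)||_1 = 0.0 + 1.1315 = 1.1315


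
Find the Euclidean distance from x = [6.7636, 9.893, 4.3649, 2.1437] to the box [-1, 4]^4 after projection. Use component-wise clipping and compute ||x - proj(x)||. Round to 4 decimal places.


Project each component onto [-1, 4].
clip(6.7636) = 4.0, clip(9.893) = 4.0, clip(4.3649) = 4.0, clip(2.1437) = 2.1437
Projection = [4.0, 4.0, 4.0, 2.1437]
Squared diffs: [7.6375, 34.7274, 0.1332, 0.0]
Distance = sqrt(42.4981) = 6.5191


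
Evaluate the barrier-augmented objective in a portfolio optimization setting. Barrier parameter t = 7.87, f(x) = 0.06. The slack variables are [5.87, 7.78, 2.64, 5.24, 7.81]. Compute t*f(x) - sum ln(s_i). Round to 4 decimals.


Step 1: Compute log-barrier.
ln values: [1.7699, 2.0516, 0.9708, 1.6563, 2.0554]
phi = -(1.7699 + 2.0516 + 0.9708 + 1.6563 + 2.0554) = -8.5039
Step 2: Compute augmented objective.
t*f(x) = 7.87*0.06 = 0.4722
Total = 0.4722 - 8.5039 = -8.0317


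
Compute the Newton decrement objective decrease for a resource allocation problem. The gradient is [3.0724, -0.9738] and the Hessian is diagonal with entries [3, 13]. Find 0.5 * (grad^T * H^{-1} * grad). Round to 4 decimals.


Step 1: H is diagonal, so H^(-1) * g = [1.0241, -0.0749].
Step 2: g^T H^(-1) g = sum_i g_i^2 / H_ii
  = (3.0724)^2/3 + (-0.9738)^2/13
  = 3.1465 + 0.0729 = 3.2195
Step 3: Objective decrease = 0.5 * g^T H^(-1) g = 1.6097


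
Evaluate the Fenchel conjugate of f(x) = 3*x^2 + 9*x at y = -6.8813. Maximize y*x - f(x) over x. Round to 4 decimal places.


f*(y) = sup_x {y*x - a*x^2 - b*x} = sup_x {(y-b)*x - a*x^2}
FOC: (y - b) - 2a*x = 0 => x* = (y - b)/(2a)
x* = (-6.8813 - 9)/(2*3) = -2.6469
f*(-6.8813) = (y-b)^2/(4a) = (-6.8813 - 9)^2/(4*3)
= 252.2157/12 = 21.018


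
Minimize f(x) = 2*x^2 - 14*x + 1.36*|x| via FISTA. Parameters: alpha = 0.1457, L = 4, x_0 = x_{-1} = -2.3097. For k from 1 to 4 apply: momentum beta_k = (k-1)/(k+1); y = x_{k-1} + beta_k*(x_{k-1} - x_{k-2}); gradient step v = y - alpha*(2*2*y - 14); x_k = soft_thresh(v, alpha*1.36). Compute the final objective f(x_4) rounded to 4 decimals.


FISTA on f(x) = 2*x^2 - 14*x + 1.36*|x|
L = 4, alpha = 0.1457
Iteration 1: beta = 0.0, y = -2.3097 + 0.0*(-2.3097 + 2.3097) = -2.3097
  grad(y) = -23.2388, v = y - alpha*grad = 1.0762
  prox(v) = soft_thresh(1.0762, 0.1982) = 0.878
Iteration 2: beta = 0.3333, y = 0.878 + 0.3333*(0.878 + 2.3097) = 1.9406
  grad(y) = -6.2375, v = y - alpha*grad = 2.8494
  prox(v) = soft_thresh(2.8494, 0.1982) = 2.6513
Iteration 3: beta = 0.5, y = 2.6513 + 0.5*(2.6513 - 0.878) = 3.5379
  grad(y) = 0.1516, v = y - alpha*grad = 3.5158
  prox(v) = soft_thresh(3.5158, 0.1982) = 3.3177
Iteration 4: beta = 0.6, y = 3.3177 + 0.6*(3.3177 - 2.6513) = 3.7175
  grad(y) = 0.8699, v = y - alpha*grad = 3.5907
  prox(v) = soft_thresh(3.5907, 0.1982) = 3.3926
f(x_4) = 2*3.3926^2 - 14*3.3926 + 1.36*|3.3926| = -19.863


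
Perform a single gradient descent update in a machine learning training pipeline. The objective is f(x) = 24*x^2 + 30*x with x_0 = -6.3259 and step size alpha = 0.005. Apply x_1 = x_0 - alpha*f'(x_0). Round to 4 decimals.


We compute the gradient at x_0 and apply the update.
f'(x) = 48*x + 30
f'(-6.3259) = 48*-6.3259 + 30 = -273.6432
x_1 = -6.3259 - 0.005*-273.6432 = -4.9577


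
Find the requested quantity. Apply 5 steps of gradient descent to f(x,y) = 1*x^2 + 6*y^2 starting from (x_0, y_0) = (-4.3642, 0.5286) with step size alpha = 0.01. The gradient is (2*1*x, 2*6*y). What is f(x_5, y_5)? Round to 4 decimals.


Gradient descent on f(x,y) = 1*x^2 + 6*y^2.
Starting point: (-4.3642, 0.5286), alpha = 0.01
Step 1: grad_x = 2*1*-4.3642 = -8.7284, grad_y = 2*6*0.5286 = 6.3432
  x_1 = -4.3642 - 0.01*-8.7284 = -4.2769
  y_1 = 0.5286 - 0.01*6.3432 = 0.4652
Step 2: grad_x = 2*1*-4.2769 = -8.5538, grad_y = 2*6*0.4652 = 5.582
  x_2 = -4.2769 - 0.01*-8.5538 = -4.1914
  y_2 = 0.4652 - 0.01*5.582 = 0.4093
Step 3: grad_x = 2*1*-4.1914 = -8.3828, grad_y = 2*6*0.4093 = 4.9122
  x_3 = -4.1914 - 0.01*-8.3828 = -4.1076
  y_3 = 0.4093 - 0.01*4.9122 = 0.3602
Step 4: grad_x = 2*1*-4.1076 = -8.2151, grad_y = 2*6*0.3602 = 4.3227
  x_4 = -4.1076 - 0.01*-8.2151 = -4.0254
  y_4 = 0.3602 - 0.01*4.3227 = 0.317
Step 5: grad_x = 2*1*-4.0254 = -8.0508, grad_y = 2*6*0.317 = 3.804
  x_5 = -4.0254 - 0.01*-8.0508 = -3.9449
  y_5 = 0.317 - 0.01*3.804 = 0.279
f(-3.9449, 0.279) = 1*(-3.9449)^2 + 6*0.279^2 = 16.0291


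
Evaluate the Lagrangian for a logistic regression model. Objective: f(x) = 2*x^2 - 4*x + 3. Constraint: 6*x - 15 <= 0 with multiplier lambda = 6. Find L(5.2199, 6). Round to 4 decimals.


Step 1: Evaluate f(x).
f(5.2199) = 2*5.2199^2 - 4*5.2199 + 3 = 36.6151
Step 2: Evaluate g(x).
g(5.2199) = 6*5.2199 - 15 = 16.3194
Step 3: Compute Lagrangian.
L = 36.6151 + 6*16.3194 = 134.5315


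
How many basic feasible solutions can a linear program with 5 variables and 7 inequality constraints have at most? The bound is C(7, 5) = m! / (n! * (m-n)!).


Each vertex corresponds to some choice of n active constraints out of m, so the number of vertices is at most C(m, n) = m! / (n!(m-n)!).
m = 7, n = 5
Numerator: 7 * 6 * 5 * 4 * 3
Denominator: 5! = 120
C(7, 5) = 21


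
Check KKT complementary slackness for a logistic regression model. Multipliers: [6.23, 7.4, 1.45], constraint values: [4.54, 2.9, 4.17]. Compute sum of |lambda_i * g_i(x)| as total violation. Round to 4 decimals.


KKT complementary slackness check:
lambda_1 * g_1 = 6.23 * 4.54 = 28.2842
lambda_2 * g_2 = 7.4 * 2.9 = 21.46
lambda_3 * g_3 = 1.45 * 4.17 = 6.0465
Total violation = 28.2842 + 21.46 + 6.0465 = 55.7907


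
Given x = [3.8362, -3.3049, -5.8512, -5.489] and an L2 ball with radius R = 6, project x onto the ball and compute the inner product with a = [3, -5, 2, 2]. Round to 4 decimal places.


Step 1: Compute ||x|| (intermediates to 6 decimals).
||x|| = sqrt(3.8362^2 + (-3.3049)^2 + (-5.8512)^2 + (-5.489)^2) = 9.487068
Step 2: Project.
Since ||x|| > R, scale = R/||x|| = 6/9.487068 = 0.63244, proj(x) = scale * x
proj(x) = [2.426166, -2.090151, -3.700533, -3.471463]
Step 3: Dot product.
a^T * proj(x) = 3*2.426166 - 5*(-2.090151) + 2*(-3.700533) + 2*(-3.471463) = 3.3853


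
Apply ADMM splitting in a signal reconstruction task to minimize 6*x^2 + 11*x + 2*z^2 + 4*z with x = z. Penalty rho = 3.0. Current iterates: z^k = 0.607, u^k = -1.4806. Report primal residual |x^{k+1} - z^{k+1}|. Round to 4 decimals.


ADMM iteration with rho = 3.0, z^k = 0.607, u^k = -1.4806
Step 1: x-update.
Minimize 6*x^2 + 11*x + (3.0/2)*(x - 0.607 - 1.4806)^2
FOC: (2*6 + 3.0)*x = -11 + 3.0*(0.607 + 1.4806)
x^{k+1} = -0.3158
Step 2: z-update.
Minimize 2*z^2 + 4*z + (3.0/2)*(-0.3158 - z - 1.4806)^2
FOC: (2*2 + 3.0)*z = -4 + 3.0*(-0.3158 - 1.4806)
z^{k+1} = -1.3413
Step 3: u-update.
u^{k+1} = -1.4806 - 0.3158 + 1.3413 = -0.4551
Step 4: Primal residual = |-0.3158 + 1.3413| = 1.0255


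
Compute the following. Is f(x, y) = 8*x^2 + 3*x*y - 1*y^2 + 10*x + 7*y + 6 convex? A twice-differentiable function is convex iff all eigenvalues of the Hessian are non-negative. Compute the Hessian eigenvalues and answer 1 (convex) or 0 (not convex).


The Hessian of f(x,y) = 8*x^2 + 3*x*y - 1*y^2 + 10*x + 7*y + 6 is:
H = [[16, 3], [3, -2]]
Trace = 16 - 2 = 14
Determinant = 16*-2 - (3)^2 = -41
Discriminant = (14)^2 - 4*-41 = 360.0
Eigenvalues: lambda_1 = -2.4868, lambda_2 = 16.4868
The function is not convex.

0


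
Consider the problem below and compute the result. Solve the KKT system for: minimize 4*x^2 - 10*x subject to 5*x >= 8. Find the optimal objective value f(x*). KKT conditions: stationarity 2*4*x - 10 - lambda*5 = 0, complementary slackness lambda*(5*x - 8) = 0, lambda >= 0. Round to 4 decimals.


Step 1: Try lambda = 0 (constraint inactive).
x_unc = 10/(2*4) = 1.25
Check: 5*1.25 = 6.25 < 8 -- violated!
Step 2: Constraint must be active: 5*x = 8
x* = 8/5 = 1.6
lambda = (2*4*1.6 - 10)/5 = 0.56
Step 3: Compute optimal value.
f(x*) = 4*1.6^2 - 10*1.6 = -5.76


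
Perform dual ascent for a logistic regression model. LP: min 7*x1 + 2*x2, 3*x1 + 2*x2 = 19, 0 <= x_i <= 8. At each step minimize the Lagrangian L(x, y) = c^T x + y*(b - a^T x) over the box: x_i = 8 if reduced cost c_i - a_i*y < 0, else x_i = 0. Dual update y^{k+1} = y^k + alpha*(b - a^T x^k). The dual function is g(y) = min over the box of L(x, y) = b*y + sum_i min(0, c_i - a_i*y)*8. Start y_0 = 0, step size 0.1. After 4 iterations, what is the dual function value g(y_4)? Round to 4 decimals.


Dual ascent for LP: min 7*x1 + 2*x2, 3*x1 + 2*x2 = 19, 0 <= x_i <= 8
Step 1: y^k = 0.0, reduced costs: (7.0, 2.0)
  x^k = (0.0, 0.0), subgradient = b - a^T x = 19.0
  y^{k+1} = 0.0 + 0.1*19.0 = 1.9
Step 2: y^k = 1.9, reduced costs: (1.3, -1.8)
  x^k = (0.0, 8.0), subgradient = b - a^T x = 3.0
  y^{k+1} = 1.9 + 0.1*3.0 = 2.2
Step 3: y^k = 2.2, reduced costs: (0.4, -2.4)
  x^k = (0.0, 8.0), subgradient = b - a^T x = 3.0
  y^{k+1} = 2.2 + 0.1*3.0 = 2.5
Step 4: y^k = 2.5, reduced costs: (-0.5, -3.0)
  x^k = (8.0, 8.0), subgradient = b - a^T x = -21.0
  y^{k+1} = 2.5 + 0.1*-21.0 = 0.4
Dual objective at y_4 = 0.4: reduced costs (5.8, 1.2), box minimizer x = (0.0, 0.0)
g(y_4) = b*y + (c1 - a1*y)*x1 + (c2 - a2*y)*x2 = 19*0.4 + 5.8*0.0 + 1.2*0.0 = 7.6 + 0.0 + 0.0 = 7.6


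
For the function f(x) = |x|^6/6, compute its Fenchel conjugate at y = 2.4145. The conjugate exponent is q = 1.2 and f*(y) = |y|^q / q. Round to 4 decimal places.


The conjugate exponent q satisfies 1/p + 1/q = 1.
p = 6, so q = 6/(6 - 1) = 1.2
|y|^q = 2.4145^1.2 = 2.88
f*(2.4145) = 2.88 / 1.2 = 2.4


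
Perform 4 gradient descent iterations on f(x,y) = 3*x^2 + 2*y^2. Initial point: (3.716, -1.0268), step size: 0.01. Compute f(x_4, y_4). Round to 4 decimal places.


Gradient descent on f(x,y) = 3*x^2 + 2*y^2.
Starting point: (3.716, -1.0268), alpha = 0.01
Step 1: grad_x = 2*3*3.716 = 22.296, grad_y = 2*2*-1.0268 = -4.1072
  x_1 = 3.716 - 0.01*22.296 = 3.493
  y_1 = -1.0268 - 0.01*-4.1072 = -0.9857
Step 2: grad_x = 2*3*3.493 = 20.9582, grad_y = 2*2*-0.9857 = -3.9429
  x_2 = 3.493 - 0.01*20.9582 = 3.2835
  y_2 = -0.9857 - 0.01*-3.9429 = -0.9463
Step 3: grad_x = 2*3*3.2835 = 19.7007, grad_y = 2*2*-0.9463 = -3.7852
  x_3 = 3.2835 - 0.01*19.7007 = 3.0865
  y_3 = -0.9463 - 0.01*-3.7852 = -0.9084
Step 4: grad_x = 2*3*3.0865 = 18.5187, grad_y = 2*2*-0.9084 = -3.6338
  x_4 = 3.0865 - 0.01*18.5187 = 2.9013
  y_4 = -0.9084 - 0.01*-3.6338 = -0.8721
f(2.9013, -0.8721) = 3*2.9013^2 + 2*(-0.8721)^2 = 26.7731


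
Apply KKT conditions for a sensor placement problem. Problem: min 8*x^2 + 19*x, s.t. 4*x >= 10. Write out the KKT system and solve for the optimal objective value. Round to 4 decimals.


Step 1: Try lambda = 0 (constraint inactive).
x_unc = -19/(2*8) = -1.1875
Check: 4*-1.1875 = -4.75 < 10 -- violated!
Step 2: Constraint must be active: 4*x = 10
x* = 10/4 = 2.5
lambda = (2*8*2.5 + 19)/4 = 14.75
Step 3: Compute optimal value.
f(x*) = 8*2.5^2 + 19*2.5 = 97.5


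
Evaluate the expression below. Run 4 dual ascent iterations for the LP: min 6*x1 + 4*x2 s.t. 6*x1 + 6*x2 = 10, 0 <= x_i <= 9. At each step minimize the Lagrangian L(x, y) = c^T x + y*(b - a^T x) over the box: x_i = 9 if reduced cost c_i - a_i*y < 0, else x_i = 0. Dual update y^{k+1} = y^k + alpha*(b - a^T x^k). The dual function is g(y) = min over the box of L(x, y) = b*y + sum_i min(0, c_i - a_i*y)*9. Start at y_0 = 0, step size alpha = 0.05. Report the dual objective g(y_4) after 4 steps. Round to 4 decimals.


Dual ascent for LP: min 6*x1 + 4*x2, 6*x1 + 6*x2 = 10, 0 <= x_i <= 9
Step 1: y^k = 0.0, reduced costs: (6.0, 4.0)
  x^k = (0.0, 0.0), subgradient = b - a^T x = 10.0
  y^{k+1} = 0.0 + 0.05*10.0 = 0.5
Step 2: y^k = 0.5, reduced costs: (3.0, 1.0)
  x^k = (0.0, 0.0), subgradient = b - a^T x = 10.0
  y^{k+1} = 0.5 + 0.05*10.0 = 1.0
Step 3: y^k = 1.0, reduced costs: (0.0, -2.0)
  x^k = (0.0, 9.0), subgradient = b - a^T x = -44.0
  y^{k+1} = 1.0 + 0.05*-44.0 = -1.2
Step 4: y^k = -1.2, reduced costs: (13.2, 11.2)
  x^k = (0.0, 0.0), subgradient = b - a^T x = 10.0
  y^{k+1} = -1.2 + 0.05*10.0 = -0.7
Dual objective at y_4 = -0.7: reduced costs (10.2, 8.2), box minimizer x = (0.0, 0.0)
g(y_4) = b*y + (c1 - a1*y)*x1 + (c2 - a2*y)*x2 = 10*(-0.7) + 10.2*0.0 + 8.2*0.0 = -7.0 + 0.0 + 0.0 = -7.0


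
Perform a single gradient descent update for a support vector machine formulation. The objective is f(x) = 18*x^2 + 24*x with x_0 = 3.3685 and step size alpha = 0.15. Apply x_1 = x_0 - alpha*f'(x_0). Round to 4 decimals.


We compute the gradient at x_0 and apply the update.
f'(x) = 36*x + 24
f'(3.3685) = 36*3.3685 + 24 = 145.266
x_1 = 3.3685 - 0.15*145.266 = -18.4214


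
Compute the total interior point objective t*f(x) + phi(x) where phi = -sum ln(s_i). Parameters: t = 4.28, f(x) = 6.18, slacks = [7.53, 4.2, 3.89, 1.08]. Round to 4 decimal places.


Step 1: Compute log-barrier.
ln values: [2.0189, 1.4351, 1.3584, 0.077]
phi = -(2.0189 + 1.4351 + 1.3584 + 0.077) = -4.8893
Step 2: Compute augmented objective.
t*f(x) = 4.28*6.18 = 26.4504
Total = 26.4504 - 4.8893 = 21.5611


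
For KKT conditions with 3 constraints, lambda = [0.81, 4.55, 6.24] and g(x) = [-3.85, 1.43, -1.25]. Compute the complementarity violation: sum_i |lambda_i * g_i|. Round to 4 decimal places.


KKT complementary slackness check:
lambda_1 * g_1 = 0.81 * -3.85 = -3.1185
lambda_2 * g_2 = 4.55 * 1.43 = 6.5065
lambda_3 * g_3 = 6.24 * -1.25 = -7.8
Total violation = 3.1185 + 6.5065 + 7.8 = 17.425


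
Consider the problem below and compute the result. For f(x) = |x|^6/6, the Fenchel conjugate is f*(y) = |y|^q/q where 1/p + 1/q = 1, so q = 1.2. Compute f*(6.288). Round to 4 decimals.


The conjugate exponent q satisfies 1/p + 1/q = 1.
p = 6, so q = 6/(6 - 1) = 1.2
|y|^q = 6.288^1.2 = 9.0827
f*(6.288) = 9.0827 / 1.2 = 7.5689


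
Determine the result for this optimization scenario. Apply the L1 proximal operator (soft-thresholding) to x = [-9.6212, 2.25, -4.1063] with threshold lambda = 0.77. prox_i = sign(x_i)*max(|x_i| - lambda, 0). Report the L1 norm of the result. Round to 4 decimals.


Soft-thresholding with lambda = 0.77:
prox(-9.6212) = sign(-9.6212)*max(|-9.6212| - 0.77, 0) = -8.8512
prox(2.25) = sign(2.25)*max(|2.25| - 0.77, 0) = 1.48
prox(-4.1063) = sign(-4.1063)*max(|-4.1063| - 0.77, 0) = -3.3363
prox(x) = [-8.8512, 1.48, -3.3363]
||prox(x)||_1 = 8.8512 + 1.48 + 3.3363 = 13.6675


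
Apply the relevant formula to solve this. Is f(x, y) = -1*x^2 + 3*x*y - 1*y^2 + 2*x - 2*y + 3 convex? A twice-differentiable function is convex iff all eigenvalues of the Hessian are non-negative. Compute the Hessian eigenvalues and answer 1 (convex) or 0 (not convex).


The Hessian of f(x,y) = -1*x^2 + 3*x*y - 1*y^2 + 2*x - 2*y + 3 is:
H = [[-2, 3], [3, -2]]
Trace = -2 - 2 = -4
Determinant = -2*-2 - (3)^2 = -5
Discriminant = (-4)^2 - 4*-5 = 36.0
Eigenvalues: lambda_1 = -5.0, lambda_2 = 1.0
The function is not convex.

0


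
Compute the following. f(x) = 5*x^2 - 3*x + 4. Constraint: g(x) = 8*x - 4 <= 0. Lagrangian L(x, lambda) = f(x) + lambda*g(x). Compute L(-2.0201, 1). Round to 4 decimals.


Step 1: Evaluate f(x).
f(-2.0201) = 5*(-2.0201)^2 - 3*(-2.0201) + 4 = 30.4643
Step 2: Evaluate g(x).
g(-2.0201) = 8*-2.0201 - 4 = -20.1608
Step 3: Compute Lagrangian.
L = 30.4643 + 1*-20.1608 = 10.3035


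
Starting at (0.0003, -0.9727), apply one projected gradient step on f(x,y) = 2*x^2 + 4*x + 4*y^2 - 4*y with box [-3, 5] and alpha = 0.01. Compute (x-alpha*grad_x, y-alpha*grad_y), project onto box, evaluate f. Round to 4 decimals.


Step 1: Compute gradient at (0.0003, -0.9727).
grad_x = 2*2*0.0003 + 4 = 4.0012
grad_y = 2*4*-0.9727 - 4 = -11.7816
Step 2: Gradient step.
x_raw = 0.0003 - 0.01*4.0012 = -0.0397
y_raw = -0.9727 - 0.01*-11.7816 = -0.8549
Step 3: Project onto [-3, 5].
x_proj = clip(-0.0397) = -0.0397
y_proj = clip(-0.8549) = -0.8549
Step 4: Evaluate f.
f(-0.0397, -0.8549) = 6.1871


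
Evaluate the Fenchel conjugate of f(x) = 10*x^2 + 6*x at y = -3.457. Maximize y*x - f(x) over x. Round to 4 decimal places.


f*(y) = sup_x {y*x - a*x^2 - b*x} = sup_x {(y-b)*x - a*x^2}
FOC: (y - b) - 2a*x = 0 => x* = (y - b)/(2a)
x* = (-3.457 - 6)/(2*10) = -0.4729
f*(-3.457) = (y-b)^2/(4a) = (-3.457 - 6)^2/(4*10)
= 89.4348/40 = 2.2359


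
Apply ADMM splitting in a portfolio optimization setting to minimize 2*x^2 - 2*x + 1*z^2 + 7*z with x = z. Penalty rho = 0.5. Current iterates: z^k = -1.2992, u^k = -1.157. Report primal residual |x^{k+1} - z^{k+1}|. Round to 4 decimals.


ADMM iteration with rho = 0.5, z^k = -1.2992, u^k = -1.157
Step 1: x-update.
Minimize 2*x^2 - 2*x + (0.5/2)*(x + 1.2992 - 1.157)^2
FOC: (2*2 + 0.5)*x = 2 + 0.5*(-1.2992 + 1.157)
x^{k+1} = 0.4286
Step 2: z-update.
Minimize 1*z^2 + 7*z + (0.5/2)*(0.4286 - z - 1.157)^2
FOC: (2*1 + 0.5)*z = -7 + 0.5*(0.4286 - 1.157)
z^{k+1} = -2.9457
Step 3: u-update.
u^{k+1} = -1.157 + 0.4286 + 2.9457 = 2.2173
Step 4: Primal residual = |0.4286 + 2.9457| = 3.3743


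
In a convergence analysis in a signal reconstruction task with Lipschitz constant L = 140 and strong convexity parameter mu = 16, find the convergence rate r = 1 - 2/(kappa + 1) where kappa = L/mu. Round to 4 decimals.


Step 1: Compute the condition number.
kappa = L/mu = 140/16 = 8.75
Step 2: Compute the convergence rate.
r = 1 - 2/(kappa + 1) = 1 - 2*mu/(L + mu) = (L - mu)/(L + mu) = 124/156 = 0.7949


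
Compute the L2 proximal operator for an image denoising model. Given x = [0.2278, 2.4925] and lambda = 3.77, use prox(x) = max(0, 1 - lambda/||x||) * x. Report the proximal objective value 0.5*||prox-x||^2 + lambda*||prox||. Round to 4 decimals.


Step 1: Compute ||x||.
||x|| = 2.5029
Step 2: Compute scaling factor.
scale = max(0, 1 - 3.77/2.5029) = 0.0
Step 3: prox(x) = [0.0, 0.0]
||prox(x)|| = 0.0
Step 4: Proximal objective.
0.5*||prox-x||^2 = 3.1322
lambda*||prox|| = 0.0
Total = 3.1322


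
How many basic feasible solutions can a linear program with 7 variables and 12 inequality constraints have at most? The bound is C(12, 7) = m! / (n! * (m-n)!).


Each vertex corresponds to some choice of n active constraints out of m, so the number of vertices is at most C(m, n) = m! / (n!(m-n)!).
m = 12, n = 7
Numerator: 12 * 11 * 10 * 9 * 8 * 7 * 6
Denominator: 7! = 5040
C(12, 7) = 792


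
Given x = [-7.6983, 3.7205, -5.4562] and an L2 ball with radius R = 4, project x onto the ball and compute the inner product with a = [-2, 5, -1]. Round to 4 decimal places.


Step 1: Compute ||x|| (intermediates to 6 decimals).
||x|| = sqrt((-7.6983)^2 + 3.7205^2 + (-5.4562)^2) = 10.142784
Step 2: Project.
Since ||x|| > R, scale = R/||x|| = 4/10.142784 = 0.394369, proj(x) = scale * x
proj(x) = [-3.035971, 1.46725, -2.151756]
Step 3: Dot product.
a^T * proj(x) = -2*(-3.035971) + 5*1.46725 - 1*(-2.151756) = 15.5599


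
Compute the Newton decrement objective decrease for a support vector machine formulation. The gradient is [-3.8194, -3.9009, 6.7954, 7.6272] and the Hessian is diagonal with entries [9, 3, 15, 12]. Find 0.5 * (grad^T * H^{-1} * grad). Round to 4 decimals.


Step 1: H is diagonal, so H^(-1) * g = [-0.4244, -1.3003, 0.453, 0.6356].
Step 2: g^T H^(-1) g = sum_i g_i^2 / H_ii
  = (-3.8194)^2/9 + (-3.9009)^2/3 + (6.7954)^2/15 + (7.6272)^2/12
  = 1.6209 + 5.0723 + 3.0785 + 4.8478 = 14.6196
Step 3: Objective decrease = 0.5 * g^T H^(-1) g = 7.3098


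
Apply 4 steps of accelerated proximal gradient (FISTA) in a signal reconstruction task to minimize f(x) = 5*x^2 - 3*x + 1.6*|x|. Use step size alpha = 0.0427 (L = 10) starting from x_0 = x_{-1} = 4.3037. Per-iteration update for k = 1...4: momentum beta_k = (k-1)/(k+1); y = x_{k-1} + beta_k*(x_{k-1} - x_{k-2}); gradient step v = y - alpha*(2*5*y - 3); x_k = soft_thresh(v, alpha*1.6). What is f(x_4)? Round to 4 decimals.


FISTA on f(x) = 5*x^2 - 3*x + 1.6*|x|
L = 10, alpha = 0.0427
Iteration 1: beta = 0.0, y = 4.3037 + 0.0*(4.3037 - 4.3037) = 4.3037
  grad(y) = 40.037, v = y - alpha*grad = 2.5941
  prox(v) = soft_thresh(2.5941, 0.0683) = 2.5258
Iteration 2: beta = 0.3333, y = 2.5258 + 0.3333*(2.5258 - 4.3037) = 1.9332
  grad(y) = 16.3317, v = y - alpha*grad = 1.2358
  prox(v) = soft_thresh(1.2358, 0.0683) = 1.1675
Iteration 3: beta = 0.5, y = 1.1675 + 0.5*(1.1675 - 2.5258) = 0.4883
  grad(y) = 1.8833, v = y - alpha*grad = 0.4079
  prox(v) = soft_thresh(0.4079, 0.0683) = 0.3396
Iteration 4: beta = 0.6, y = 0.3396 + 0.6*(0.3396 - 1.1675) = -0.1571
  grad(y) = -4.5714, v = y - alpha*grad = 0.0381
  prox(v) = soft_thresh(0.0381, 0.0683) = 0.0
f(x_4) = 5*0.0^2 - 3*0.0 + 1.6*|0.0| = 0.0
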